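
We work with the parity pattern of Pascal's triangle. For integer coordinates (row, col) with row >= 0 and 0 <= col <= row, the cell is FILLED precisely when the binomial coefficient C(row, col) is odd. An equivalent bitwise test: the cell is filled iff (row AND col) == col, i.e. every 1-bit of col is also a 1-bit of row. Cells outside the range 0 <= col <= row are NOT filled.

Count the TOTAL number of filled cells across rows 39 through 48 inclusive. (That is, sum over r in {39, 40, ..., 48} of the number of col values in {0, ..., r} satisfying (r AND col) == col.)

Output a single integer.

Answer: 128

Derivation:
r39=100111 pc4: +16 =16
r40=101000 pc2: +4 =20
r41=101001 pc3: +8 =28
r42=101010 pc3: +8 =36
r43=101011 pc4: +16 =52
r44=101100 pc3: +8 =60
r45=101101 pc4: +16 =76
r46=101110 pc4: +16 =92
r47=101111 pc5: +32 =124
r48=110000 pc2: +4 =128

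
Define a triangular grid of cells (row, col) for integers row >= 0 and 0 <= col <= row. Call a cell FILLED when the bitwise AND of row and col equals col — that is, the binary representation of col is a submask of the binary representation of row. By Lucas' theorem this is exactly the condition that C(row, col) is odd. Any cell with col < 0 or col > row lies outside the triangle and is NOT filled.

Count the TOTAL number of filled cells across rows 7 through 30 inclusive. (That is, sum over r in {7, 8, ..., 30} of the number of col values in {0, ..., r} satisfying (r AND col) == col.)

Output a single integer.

Answer: 192

Derivation:
r7=111 pc3: +8 =8
r8=1000 pc1: +2 =10
r9=1001 pc2: +4 =14
r10=1010 pc2: +4 =18
r11=1011 pc3: +8 =26
r12=1100 pc2: +4 =30
r13=1101 pc3: +8 =38
r14=1110 pc3: +8 =46
r15=1111 pc4: +16 =62
r16=10000 pc1: +2 =64
r17=10001 pc2: +4 =68
r18=10010 pc2: +4 =72
r19=10011 pc3: +8 =80
r20=10100 pc2: +4 =84
r21=10101 pc3: +8 =92
r22=10110 pc3: +8 =100
r23=10111 pc4: +16 =116
r24=11000 pc2: +4 =120
r25=11001 pc3: +8 =128
r26=11010 pc3: +8 =136
r27=11011 pc4: +16 =152
r28=11100 pc3: +8 =160
r29=11101 pc4: +16 =176
r30=11110 pc4: +16 =192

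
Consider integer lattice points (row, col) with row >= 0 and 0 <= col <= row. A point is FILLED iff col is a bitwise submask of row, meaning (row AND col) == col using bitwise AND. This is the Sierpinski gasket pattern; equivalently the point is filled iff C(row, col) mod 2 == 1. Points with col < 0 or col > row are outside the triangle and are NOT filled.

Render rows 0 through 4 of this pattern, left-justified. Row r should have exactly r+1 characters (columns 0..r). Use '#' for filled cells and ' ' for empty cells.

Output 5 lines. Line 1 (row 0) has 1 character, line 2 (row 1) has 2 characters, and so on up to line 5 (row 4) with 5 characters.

r0=0: #
r1=1: ##
r2=10: # #
r3=11: ####
r4=100: #   #

Answer: #
##
# #
####
#   #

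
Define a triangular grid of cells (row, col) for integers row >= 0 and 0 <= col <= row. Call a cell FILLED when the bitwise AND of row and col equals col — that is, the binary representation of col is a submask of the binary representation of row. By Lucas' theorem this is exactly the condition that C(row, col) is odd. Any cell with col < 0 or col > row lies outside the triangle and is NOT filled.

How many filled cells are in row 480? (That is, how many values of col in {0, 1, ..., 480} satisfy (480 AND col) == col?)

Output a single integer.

480 in binary = 111100000
popcount(480) = number of 1-bits in 111100000 = 4
A col c satisfies (480 AND c) == c iff every set bit of c is also set in 480; each of the 4 set bits of 480 can independently be on or off in c.
count = 2^4 = 16

Answer: 16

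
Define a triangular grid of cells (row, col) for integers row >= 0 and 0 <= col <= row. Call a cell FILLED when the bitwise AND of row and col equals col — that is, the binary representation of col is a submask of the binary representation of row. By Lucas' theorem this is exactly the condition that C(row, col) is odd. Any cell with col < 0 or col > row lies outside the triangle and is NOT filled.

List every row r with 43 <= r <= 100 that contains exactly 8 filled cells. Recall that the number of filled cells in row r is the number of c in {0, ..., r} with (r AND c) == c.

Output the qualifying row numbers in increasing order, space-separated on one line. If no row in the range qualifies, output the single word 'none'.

Row r has 2^popcount(r) filled cells, so we need popcount(r) = log2(8) = 3.
Scan r = 43..100 and keep those with exactly 3 one-bits:
r=43=101011 popcount=4 -> skip
r=44=101100 popcount=3 -> KEEP
r=45=101101 popcount=4 -> skip
r=46=101110 popcount=4 -> skip
r=47=101111 popcount=5 -> skip
r=48=110000 popcount=2 -> skip
r=49=110001 popcount=3 -> KEEP
r=50=110010 popcount=3 -> KEEP
r=51=110011 popcount=4 -> skip
r=52=110100 popcount=3 -> KEEP
r=53=110101 popcount=4 -> skip
r=54=110110 popcount=4 -> skip
r=55=110111 popcount=5 -> skip
r=56=111000 popcount=3 -> KEEP
r=57=111001 popcount=4 -> skip
r=58=111010 popcount=4 -> skip
r=59=111011 popcount=5 -> skip
r=60=111100 popcount=4 -> skip
r=61=111101 popcount=5 -> skip
r=62=111110 popcount=5 -> skip
r=63=111111 popcount=6 -> skip
r=64=1000000 popcount=1 -> skip
r=65=1000001 popcount=2 -> skip
r=66=1000010 popcount=2 -> skip
r=67=1000011 popcount=3 -> KEEP
r=68=1000100 popcount=2 -> skip
r=69=1000101 popcount=3 -> KEEP
r=70=1000110 popcount=3 -> KEEP
r=71=1000111 popcount=4 -> skip
r=72=1001000 popcount=2 -> skip
r=73=1001001 popcount=3 -> KEEP
r=74=1001010 popcount=3 -> KEEP
r=75=1001011 popcount=4 -> skip
r=76=1001100 popcount=3 -> KEEP
r=77=1001101 popcount=4 -> skip
r=78=1001110 popcount=4 -> skip
r=79=1001111 popcount=5 -> skip
r=80=1010000 popcount=2 -> skip
r=81=1010001 popcount=3 -> KEEP
r=82=1010010 popcount=3 -> KEEP
r=83=1010011 popcount=4 -> skip
r=84=1010100 popcount=3 -> KEEP
r=85=1010101 popcount=4 -> skip
r=86=1010110 popcount=4 -> skip
r=87=1010111 popcount=5 -> skip
r=88=1011000 popcount=3 -> KEEP
r=89=1011001 popcount=4 -> skip
r=90=1011010 popcount=4 -> skip
r=91=1011011 popcount=5 -> skip
r=92=1011100 popcount=4 -> skip
r=93=1011101 popcount=5 -> skip
r=94=1011110 popcount=5 -> skip
r=95=1011111 popcount=6 -> skip
r=96=1100000 popcount=2 -> skip
r=97=1100001 popcount=3 -> KEEP
r=98=1100010 popcount=3 -> KEEP
r=99=1100011 popcount=4 -> skip
r=100=1100100 popcount=3 -> KEEP
Kept rows: 44 49 50 52 56 67 69 70 73 74 76 81 82 84 88 97 98 100

Answer: 44 49 50 52 56 67 69 70 73 74 76 81 82 84 88 97 98 100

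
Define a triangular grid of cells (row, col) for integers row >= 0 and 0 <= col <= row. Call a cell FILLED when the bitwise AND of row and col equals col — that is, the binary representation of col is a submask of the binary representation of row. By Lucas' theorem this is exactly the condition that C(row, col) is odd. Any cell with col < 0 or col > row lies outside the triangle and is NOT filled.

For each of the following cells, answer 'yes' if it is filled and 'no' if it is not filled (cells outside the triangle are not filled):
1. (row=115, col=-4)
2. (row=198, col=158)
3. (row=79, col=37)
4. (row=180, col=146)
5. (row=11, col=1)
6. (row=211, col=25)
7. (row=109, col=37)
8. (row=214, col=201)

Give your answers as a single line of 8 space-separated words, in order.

(115,-4): col outside [0, 115] -> not filled
(198,158): row=0b11000110, col=0b10011110, row AND col = 0b10000110 = 134; 134 != 158 -> empty
(79,37): row=0b1001111, col=0b100101, row AND col = 0b101 = 5; 5 != 37 -> empty
(180,146): row=0b10110100, col=0b10010010, row AND col = 0b10010000 = 144; 144 != 146 -> empty
(11,1): row=0b1011, col=0b1, row AND col = 0b1 = 1; 1 == 1 -> filled
(211,25): row=0b11010011, col=0b11001, row AND col = 0b10001 = 17; 17 != 25 -> empty
(109,37): row=0b1101101, col=0b100101, row AND col = 0b100101 = 37; 37 == 37 -> filled
(214,201): row=0b11010110, col=0b11001001, row AND col = 0b11000000 = 192; 192 != 201 -> empty

Answer: no no no no yes no yes no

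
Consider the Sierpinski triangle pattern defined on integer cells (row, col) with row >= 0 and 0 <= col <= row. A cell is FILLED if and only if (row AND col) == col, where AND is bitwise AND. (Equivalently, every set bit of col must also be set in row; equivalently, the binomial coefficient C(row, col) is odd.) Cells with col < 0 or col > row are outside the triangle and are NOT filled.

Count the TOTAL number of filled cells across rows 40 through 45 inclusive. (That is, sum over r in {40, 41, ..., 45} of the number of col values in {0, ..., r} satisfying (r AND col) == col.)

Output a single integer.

Answer: 60

Derivation:
r40=101000 pc2: +4 =4
r41=101001 pc3: +8 =12
r42=101010 pc3: +8 =20
r43=101011 pc4: +16 =36
r44=101100 pc3: +8 =44
r45=101101 pc4: +16 =60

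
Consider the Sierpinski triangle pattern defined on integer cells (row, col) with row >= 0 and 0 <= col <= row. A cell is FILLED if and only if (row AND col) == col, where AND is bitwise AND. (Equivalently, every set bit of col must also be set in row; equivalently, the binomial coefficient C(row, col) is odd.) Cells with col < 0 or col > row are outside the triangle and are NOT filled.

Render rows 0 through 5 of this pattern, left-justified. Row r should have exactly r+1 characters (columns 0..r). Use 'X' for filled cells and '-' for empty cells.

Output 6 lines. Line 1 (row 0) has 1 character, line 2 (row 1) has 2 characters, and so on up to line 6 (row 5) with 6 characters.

r0=0: X
r1=1: XX
r2=10: X-X
r3=11: XXXX
r4=100: X---X
r5=101: XX--XX

Answer: X
XX
X-X
XXXX
X---X
XX--XX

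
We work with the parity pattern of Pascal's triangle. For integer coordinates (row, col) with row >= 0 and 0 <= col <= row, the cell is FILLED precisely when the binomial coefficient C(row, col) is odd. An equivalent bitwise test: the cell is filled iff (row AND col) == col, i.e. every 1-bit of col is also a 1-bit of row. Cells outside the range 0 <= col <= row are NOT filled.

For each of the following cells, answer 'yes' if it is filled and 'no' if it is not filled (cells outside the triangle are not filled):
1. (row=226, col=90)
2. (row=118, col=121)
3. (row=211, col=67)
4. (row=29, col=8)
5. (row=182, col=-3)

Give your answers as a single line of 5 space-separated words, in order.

Answer: no no yes yes no

Derivation:
(226,90): row=0b11100010, col=0b1011010, row AND col = 0b1000010 = 66; 66 != 90 -> empty
(118,121): col outside [0, 118] -> not filled
(211,67): row=0b11010011, col=0b1000011, row AND col = 0b1000011 = 67; 67 == 67 -> filled
(29,8): row=0b11101, col=0b1000, row AND col = 0b1000 = 8; 8 == 8 -> filled
(182,-3): col outside [0, 182] -> not filled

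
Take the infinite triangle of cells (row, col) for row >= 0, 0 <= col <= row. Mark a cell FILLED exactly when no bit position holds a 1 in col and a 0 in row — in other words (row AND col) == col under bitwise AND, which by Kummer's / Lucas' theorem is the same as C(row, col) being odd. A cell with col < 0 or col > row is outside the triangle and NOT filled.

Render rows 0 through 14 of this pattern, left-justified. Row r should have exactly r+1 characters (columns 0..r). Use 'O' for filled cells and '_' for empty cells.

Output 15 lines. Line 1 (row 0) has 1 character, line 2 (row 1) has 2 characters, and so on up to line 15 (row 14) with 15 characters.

Answer: O
OO
O_O
OOOO
O___O
OO__OO
O_O_O_O
OOOOOOOO
O_______O
OO______OO
O_O_____O_O
OOOO____OOOO
O___O___O___O
OO__OO__OO__OO
O_O_O_O_O_O_O_O

Derivation:
r0=0: O
r1=1: OO
r2=10: O_O
r3=11: OOOO
r4=100: O___O
r5=101: OO__OO
r6=110: O_O_O_O
r7=111: OOOOOOOO
r8=1000: O_______O
r9=1001: OO______OO
r10=1010: O_O_____O_O
r11=1011: OOOO____OOOO
r12=1100: O___O___O___O
r13=1101: OO__OO__OO__OO
r14=1110: O_O_O_O_O_O_O_O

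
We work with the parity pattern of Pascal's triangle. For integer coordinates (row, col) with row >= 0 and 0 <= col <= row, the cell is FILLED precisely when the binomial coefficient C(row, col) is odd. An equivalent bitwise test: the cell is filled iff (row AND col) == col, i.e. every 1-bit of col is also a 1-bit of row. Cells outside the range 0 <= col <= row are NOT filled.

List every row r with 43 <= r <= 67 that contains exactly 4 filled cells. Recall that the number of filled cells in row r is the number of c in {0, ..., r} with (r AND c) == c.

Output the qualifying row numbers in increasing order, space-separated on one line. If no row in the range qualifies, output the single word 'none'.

Row r has 2^popcount(r) filled cells, so we need popcount(r) = log2(4) = 2.
Scan r = 43..67 and keep those with exactly 2 one-bits:
r=43=101011 popcount=4 -> skip
r=44=101100 popcount=3 -> skip
r=45=101101 popcount=4 -> skip
r=46=101110 popcount=4 -> skip
r=47=101111 popcount=5 -> skip
r=48=110000 popcount=2 -> KEEP
r=49=110001 popcount=3 -> skip
r=50=110010 popcount=3 -> skip
r=51=110011 popcount=4 -> skip
r=52=110100 popcount=3 -> skip
r=53=110101 popcount=4 -> skip
r=54=110110 popcount=4 -> skip
r=55=110111 popcount=5 -> skip
r=56=111000 popcount=3 -> skip
r=57=111001 popcount=4 -> skip
r=58=111010 popcount=4 -> skip
r=59=111011 popcount=5 -> skip
r=60=111100 popcount=4 -> skip
r=61=111101 popcount=5 -> skip
r=62=111110 popcount=5 -> skip
r=63=111111 popcount=6 -> skip
r=64=1000000 popcount=1 -> skip
r=65=1000001 popcount=2 -> KEEP
r=66=1000010 popcount=2 -> KEEP
r=67=1000011 popcount=3 -> skip
Kept rows: 48 65 66

Answer: 48 65 66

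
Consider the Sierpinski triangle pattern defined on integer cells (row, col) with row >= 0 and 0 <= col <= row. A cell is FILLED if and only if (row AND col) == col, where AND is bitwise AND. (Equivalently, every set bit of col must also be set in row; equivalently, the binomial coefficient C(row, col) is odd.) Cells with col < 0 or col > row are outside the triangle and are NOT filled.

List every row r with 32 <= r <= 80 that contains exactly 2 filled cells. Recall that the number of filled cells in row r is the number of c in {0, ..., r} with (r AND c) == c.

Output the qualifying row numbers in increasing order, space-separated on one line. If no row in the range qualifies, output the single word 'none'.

Row r has 2^popcount(r) filled cells, so we need popcount(r) = log2(2) = 1.
Scan r = 32..80 and keep those with exactly 1 one-bits:
r=32=100000 popcount=1 -> KEEP
r=33=100001 popcount=2 -> skip
r=34=100010 popcount=2 -> skip
r=35=100011 popcount=3 -> skip
r=36=100100 popcount=2 -> skip
r=37=100101 popcount=3 -> skip
r=38=100110 popcount=3 -> skip
r=39=100111 popcount=4 -> skip
r=40=101000 popcount=2 -> skip
r=41=101001 popcount=3 -> skip
r=42=101010 popcount=3 -> skip
r=43=101011 popcount=4 -> skip
r=44=101100 popcount=3 -> skip
r=45=101101 popcount=4 -> skip
r=46=101110 popcount=4 -> skip
r=47=101111 popcount=5 -> skip
r=48=110000 popcount=2 -> skip
r=49=110001 popcount=3 -> skip
r=50=110010 popcount=3 -> skip
r=51=110011 popcount=4 -> skip
r=52=110100 popcount=3 -> skip
r=53=110101 popcount=4 -> skip
r=54=110110 popcount=4 -> skip
r=55=110111 popcount=5 -> skip
r=56=111000 popcount=3 -> skip
r=57=111001 popcount=4 -> skip
r=58=111010 popcount=4 -> skip
r=59=111011 popcount=5 -> skip
r=60=111100 popcount=4 -> skip
r=61=111101 popcount=5 -> skip
r=62=111110 popcount=5 -> skip
r=63=111111 popcount=6 -> skip
r=64=1000000 popcount=1 -> KEEP
r=65=1000001 popcount=2 -> skip
r=66=1000010 popcount=2 -> skip
r=67=1000011 popcount=3 -> skip
r=68=1000100 popcount=2 -> skip
r=69=1000101 popcount=3 -> skip
r=70=1000110 popcount=3 -> skip
r=71=1000111 popcount=4 -> skip
r=72=1001000 popcount=2 -> skip
r=73=1001001 popcount=3 -> skip
r=74=1001010 popcount=3 -> skip
r=75=1001011 popcount=4 -> skip
r=76=1001100 popcount=3 -> skip
r=77=1001101 popcount=4 -> skip
r=78=1001110 popcount=4 -> skip
r=79=1001111 popcount=5 -> skip
r=80=1010000 popcount=2 -> skip
Kept rows: 32 64

Answer: 32 64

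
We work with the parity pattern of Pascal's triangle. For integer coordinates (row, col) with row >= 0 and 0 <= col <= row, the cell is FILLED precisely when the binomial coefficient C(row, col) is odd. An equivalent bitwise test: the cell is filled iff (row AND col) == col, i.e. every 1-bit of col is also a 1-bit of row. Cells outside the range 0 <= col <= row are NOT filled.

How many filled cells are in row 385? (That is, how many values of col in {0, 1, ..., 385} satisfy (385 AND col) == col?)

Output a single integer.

Answer: 8

Derivation:
385 in binary = 110000001
popcount(385) = number of 1-bits in 110000001 = 3
A col c satisfies (385 AND c) == c iff every set bit of c is also set in 385; each of the 3 set bits of 385 can independently be on or off in c.
count = 2^3 = 8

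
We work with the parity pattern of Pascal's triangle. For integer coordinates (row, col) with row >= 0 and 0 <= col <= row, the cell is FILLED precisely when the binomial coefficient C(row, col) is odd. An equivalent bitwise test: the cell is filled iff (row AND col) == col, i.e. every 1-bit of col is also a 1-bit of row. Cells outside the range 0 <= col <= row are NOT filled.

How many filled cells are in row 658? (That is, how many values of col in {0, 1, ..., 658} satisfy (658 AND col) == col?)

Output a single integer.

658 in binary = 1010010010
popcount(658) = number of 1-bits in 1010010010 = 4
A col c satisfies (658 AND c) == c iff every set bit of c is also set in 658; each of the 4 set bits of 658 can independently be on or off in c.
count = 2^4 = 16

Answer: 16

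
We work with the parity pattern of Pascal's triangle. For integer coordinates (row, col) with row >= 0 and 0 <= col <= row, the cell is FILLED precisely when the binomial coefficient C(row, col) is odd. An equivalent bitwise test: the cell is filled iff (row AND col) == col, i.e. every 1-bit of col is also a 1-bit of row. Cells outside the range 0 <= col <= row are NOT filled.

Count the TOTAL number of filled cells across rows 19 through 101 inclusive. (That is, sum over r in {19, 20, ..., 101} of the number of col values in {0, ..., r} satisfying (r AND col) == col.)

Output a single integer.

r19=10011 pc3: +8 =8
r20=10100 pc2: +4 =12
r21=10101 pc3: +8 =20
r22=10110 pc3: +8 =28
r23=10111 pc4: +16 =44
r24=11000 pc2: +4 =48
r25=11001 pc3: +8 =56
r26=11010 pc3: +8 =64
r27=11011 pc4: +16 =80
r28=11100 pc3: +8 =88
r29=11101 pc4: +16 =104
r30=11110 pc4: +16 =120
r31=11111 pc5: +32 =152
r32=100000 pc1: +2 =154
r33=100001 pc2: +4 =158
r34=100010 pc2: +4 =162
r35=100011 pc3: +8 =170
r36=100100 pc2: +4 =174
r37=100101 pc3: +8 =182
r38=100110 pc3: +8 =190
r39=100111 pc4: +16 =206
r40=101000 pc2: +4 =210
r41=101001 pc3: +8 =218
r42=101010 pc3: +8 =226
r43=101011 pc4: +16 =242
r44=101100 pc3: +8 =250
r45=101101 pc4: +16 =266
r46=101110 pc4: +16 =282
r47=101111 pc5: +32 =314
r48=110000 pc2: +4 =318
r49=110001 pc3: +8 =326
r50=110010 pc3: +8 =334
r51=110011 pc4: +16 =350
r52=110100 pc3: +8 =358
r53=110101 pc4: +16 =374
r54=110110 pc4: +16 =390
r55=110111 pc5: +32 =422
r56=111000 pc3: +8 =430
r57=111001 pc4: +16 =446
r58=111010 pc4: +16 =462
r59=111011 pc5: +32 =494
r60=111100 pc4: +16 =510
r61=111101 pc5: +32 =542
r62=111110 pc5: +32 =574
r63=111111 pc6: +64 =638
r64=1000000 pc1: +2 =640
r65=1000001 pc2: +4 =644
r66=1000010 pc2: +4 =648
r67=1000011 pc3: +8 =656
r68=1000100 pc2: +4 =660
r69=1000101 pc3: +8 =668
r70=1000110 pc3: +8 =676
r71=1000111 pc4: +16 =692
r72=1001000 pc2: +4 =696
r73=1001001 pc3: +8 =704
r74=1001010 pc3: +8 =712
r75=1001011 pc4: +16 =728
r76=1001100 pc3: +8 =736
r77=1001101 pc4: +16 =752
r78=1001110 pc4: +16 =768
r79=1001111 pc5: +32 =800
r80=1010000 pc2: +4 =804
r81=1010001 pc3: +8 =812
r82=1010010 pc3: +8 =820
r83=1010011 pc4: +16 =836
r84=1010100 pc3: +8 =844
r85=1010101 pc4: +16 =860
r86=1010110 pc4: +16 =876
r87=1010111 pc5: +32 =908
r88=1011000 pc3: +8 =916
r89=1011001 pc4: +16 =932
r90=1011010 pc4: +16 =948
r91=1011011 pc5: +32 =980
r92=1011100 pc4: +16 =996
r93=1011101 pc5: +32 =1028
r94=1011110 pc5: +32 =1060
r95=1011111 pc6: +64 =1124
r96=1100000 pc2: +4 =1128
r97=1100001 pc3: +8 =1136
r98=1100010 pc3: +8 =1144
r99=1100011 pc4: +16 =1160
r100=1100100 pc3: +8 =1168
r101=1100101 pc4: +16 =1184

Answer: 1184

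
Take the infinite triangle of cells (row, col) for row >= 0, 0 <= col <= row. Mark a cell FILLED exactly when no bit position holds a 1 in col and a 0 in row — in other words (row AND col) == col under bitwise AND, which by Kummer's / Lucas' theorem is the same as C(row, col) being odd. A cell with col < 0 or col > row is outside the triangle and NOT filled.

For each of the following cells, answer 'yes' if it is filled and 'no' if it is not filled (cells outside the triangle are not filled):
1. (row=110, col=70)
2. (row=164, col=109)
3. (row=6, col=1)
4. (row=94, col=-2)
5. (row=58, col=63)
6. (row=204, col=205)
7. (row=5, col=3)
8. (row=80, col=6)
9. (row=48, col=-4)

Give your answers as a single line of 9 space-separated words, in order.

Answer: yes no no no no no no no no

Derivation:
(110,70): row=0b1101110, col=0b1000110, row AND col = 0b1000110 = 70; 70 == 70 -> filled
(164,109): row=0b10100100, col=0b1101101, row AND col = 0b100100 = 36; 36 != 109 -> empty
(6,1): row=0b110, col=0b1, row AND col = 0b0 = 0; 0 != 1 -> empty
(94,-2): col outside [0, 94] -> not filled
(58,63): col outside [0, 58] -> not filled
(204,205): col outside [0, 204] -> not filled
(5,3): row=0b101, col=0b11, row AND col = 0b1 = 1; 1 != 3 -> empty
(80,6): row=0b1010000, col=0b110, row AND col = 0b0 = 0; 0 != 6 -> empty
(48,-4): col outside [0, 48] -> not filled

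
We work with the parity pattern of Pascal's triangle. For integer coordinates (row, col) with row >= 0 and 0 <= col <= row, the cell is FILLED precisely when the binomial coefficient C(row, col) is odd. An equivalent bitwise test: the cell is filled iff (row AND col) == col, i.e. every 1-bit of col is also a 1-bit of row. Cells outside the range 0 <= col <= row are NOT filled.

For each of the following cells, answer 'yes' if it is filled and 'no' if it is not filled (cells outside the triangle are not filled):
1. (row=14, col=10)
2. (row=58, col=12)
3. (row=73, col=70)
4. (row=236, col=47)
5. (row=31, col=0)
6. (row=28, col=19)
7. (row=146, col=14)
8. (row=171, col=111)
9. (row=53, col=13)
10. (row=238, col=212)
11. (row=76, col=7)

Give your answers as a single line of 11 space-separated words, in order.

Answer: yes no no no yes no no no no no no

Derivation:
(14,10): row=0b1110, col=0b1010, row AND col = 0b1010 = 10; 10 == 10 -> filled
(58,12): row=0b111010, col=0b1100, row AND col = 0b1000 = 8; 8 != 12 -> empty
(73,70): row=0b1001001, col=0b1000110, row AND col = 0b1000000 = 64; 64 != 70 -> empty
(236,47): row=0b11101100, col=0b101111, row AND col = 0b101100 = 44; 44 != 47 -> empty
(31,0): row=0b11111, col=0b0, row AND col = 0b0 = 0; 0 == 0 -> filled
(28,19): row=0b11100, col=0b10011, row AND col = 0b10000 = 16; 16 != 19 -> empty
(146,14): row=0b10010010, col=0b1110, row AND col = 0b10 = 2; 2 != 14 -> empty
(171,111): row=0b10101011, col=0b1101111, row AND col = 0b101011 = 43; 43 != 111 -> empty
(53,13): row=0b110101, col=0b1101, row AND col = 0b101 = 5; 5 != 13 -> empty
(238,212): row=0b11101110, col=0b11010100, row AND col = 0b11000100 = 196; 196 != 212 -> empty
(76,7): row=0b1001100, col=0b111, row AND col = 0b100 = 4; 4 != 7 -> empty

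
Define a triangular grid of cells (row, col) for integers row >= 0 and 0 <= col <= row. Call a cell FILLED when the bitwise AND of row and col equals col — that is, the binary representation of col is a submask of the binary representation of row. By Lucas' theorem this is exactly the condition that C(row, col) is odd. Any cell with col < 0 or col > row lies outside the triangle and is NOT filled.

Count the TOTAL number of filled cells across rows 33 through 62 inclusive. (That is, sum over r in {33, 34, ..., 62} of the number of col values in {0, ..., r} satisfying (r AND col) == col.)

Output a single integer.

Answer: 420

Derivation:
r33=100001 pc2: +4 =4
r34=100010 pc2: +4 =8
r35=100011 pc3: +8 =16
r36=100100 pc2: +4 =20
r37=100101 pc3: +8 =28
r38=100110 pc3: +8 =36
r39=100111 pc4: +16 =52
r40=101000 pc2: +4 =56
r41=101001 pc3: +8 =64
r42=101010 pc3: +8 =72
r43=101011 pc4: +16 =88
r44=101100 pc3: +8 =96
r45=101101 pc4: +16 =112
r46=101110 pc4: +16 =128
r47=101111 pc5: +32 =160
r48=110000 pc2: +4 =164
r49=110001 pc3: +8 =172
r50=110010 pc3: +8 =180
r51=110011 pc4: +16 =196
r52=110100 pc3: +8 =204
r53=110101 pc4: +16 =220
r54=110110 pc4: +16 =236
r55=110111 pc5: +32 =268
r56=111000 pc3: +8 =276
r57=111001 pc4: +16 =292
r58=111010 pc4: +16 =308
r59=111011 pc5: +32 =340
r60=111100 pc4: +16 =356
r61=111101 pc5: +32 =388
r62=111110 pc5: +32 =420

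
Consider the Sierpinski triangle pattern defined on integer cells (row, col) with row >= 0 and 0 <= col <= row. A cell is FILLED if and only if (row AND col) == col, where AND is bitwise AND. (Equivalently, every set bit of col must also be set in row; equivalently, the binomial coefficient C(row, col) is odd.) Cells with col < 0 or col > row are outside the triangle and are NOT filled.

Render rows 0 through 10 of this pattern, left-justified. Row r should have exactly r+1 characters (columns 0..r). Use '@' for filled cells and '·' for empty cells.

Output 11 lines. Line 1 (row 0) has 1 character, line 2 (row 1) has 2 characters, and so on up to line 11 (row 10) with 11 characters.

r0=0: @
r1=1: @@
r2=10: @·@
r3=11: @@@@
r4=100: @···@
r5=101: @@··@@
r6=110: @·@·@·@
r7=111: @@@@@@@@
r8=1000: @·······@
r9=1001: @@······@@
r10=1010: @·@·····@·@

Answer: @
@@
@·@
@@@@
@···@
@@··@@
@·@·@·@
@@@@@@@@
@·······@
@@······@@
@·@·····@·@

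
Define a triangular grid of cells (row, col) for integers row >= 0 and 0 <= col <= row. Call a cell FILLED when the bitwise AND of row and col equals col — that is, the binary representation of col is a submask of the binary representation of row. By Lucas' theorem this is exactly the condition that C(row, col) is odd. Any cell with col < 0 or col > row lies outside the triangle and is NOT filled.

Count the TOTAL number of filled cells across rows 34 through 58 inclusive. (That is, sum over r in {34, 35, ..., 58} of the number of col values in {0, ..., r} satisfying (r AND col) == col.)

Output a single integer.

Answer: 304

Derivation:
r34=100010 pc2: +4 =4
r35=100011 pc3: +8 =12
r36=100100 pc2: +4 =16
r37=100101 pc3: +8 =24
r38=100110 pc3: +8 =32
r39=100111 pc4: +16 =48
r40=101000 pc2: +4 =52
r41=101001 pc3: +8 =60
r42=101010 pc3: +8 =68
r43=101011 pc4: +16 =84
r44=101100 pc3: +8 =92
r45=101101 pc4: +16 =108
r46=101110 pc4: +16 =124
r47=101111 pc5: +32 =156
r48=110000 pc2: +4 =160
r49=110001 pc3: +8 =168
r50=110010 pc3: +8 =176
r51=110011 pc4: +16 =192
r52=110100 pc3: +8 =200
r53=110101 pc4: +16 =216
r54=110110 pc4: +16 =232
r55=110111 pc5: +32 =264
r56=111000 pc3: +8 =272
r57=111001 pc4: +16 =288
r58=111010 pc4: +16 =304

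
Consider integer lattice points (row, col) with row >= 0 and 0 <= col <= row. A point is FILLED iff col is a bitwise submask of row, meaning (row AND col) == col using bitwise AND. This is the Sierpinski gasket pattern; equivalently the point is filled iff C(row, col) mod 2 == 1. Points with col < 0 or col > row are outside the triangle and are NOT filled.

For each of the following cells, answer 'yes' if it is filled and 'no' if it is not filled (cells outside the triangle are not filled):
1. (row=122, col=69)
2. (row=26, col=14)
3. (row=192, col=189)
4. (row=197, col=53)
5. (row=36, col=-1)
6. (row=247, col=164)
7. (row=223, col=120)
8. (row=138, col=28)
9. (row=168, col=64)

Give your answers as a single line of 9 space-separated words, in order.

Answer: no no no no no yes no no no

Derivation:
(122,69): row=0b1111010, col=0b1000101, row AND col = 0b1000000 = 64; 64 != 69 -> empty
(26,14): row=0b11010, col=0b1110, row AND col = 0b1010 = 10; 10 != 14 -> empty
(192,189): row=0b11000000, col=0b10111101, row AND col = 0b10000000 = 128; 128 != 189 -> empty
(197,53): row=0b11000101, col=0b110101, row AND col = 0b101 = 5; 5 != 53 -> empty
(36,-1): col outside [0, 36] -> not filled
(247,164): row=0b11110111, col=0b10100100, row AND col = 0b10100100 = 164; 164 == 164 -> filled
(223,120): row=0b11011111, col=0b1111000, row AND col = 0b1011000 = 88; 88 != 120 -> empty
(138,28): row=0b10001010, col=0b11100, row AND col = 0b1000 = 8; 8 != 28 -> empty
(168,64): row=0b10101000, col=0b1000000, row AND col = 0b0 = 0; 0 != 64 -> empty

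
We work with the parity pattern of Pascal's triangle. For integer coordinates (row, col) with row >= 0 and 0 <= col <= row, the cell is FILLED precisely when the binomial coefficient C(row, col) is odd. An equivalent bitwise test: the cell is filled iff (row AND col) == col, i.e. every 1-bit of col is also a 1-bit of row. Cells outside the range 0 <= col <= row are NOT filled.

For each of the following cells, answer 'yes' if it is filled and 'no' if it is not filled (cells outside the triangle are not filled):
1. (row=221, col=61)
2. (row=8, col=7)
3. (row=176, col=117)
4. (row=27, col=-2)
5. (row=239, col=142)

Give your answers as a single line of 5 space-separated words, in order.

(221,61): row=0b11011101, col=0b111101, row AND col = 0b11101 = 29; 29 != 61 -> empty
(8,7): row=0b1000, col=0b111, row AND col = 0b0 = 0; 0 != 7 -> empty
(176,117): row=0b10110000, col=0b1110101, row AND col = 0b110000 = 48; 48 != 117 -> empty
(27,-2): col outside [0, 27] -> not filled
(239,142): row=0b11101111, col=0b10001110, row AND col = 0b10001110 = 142; 142 == 142 -> filled

Answer: no no no no yes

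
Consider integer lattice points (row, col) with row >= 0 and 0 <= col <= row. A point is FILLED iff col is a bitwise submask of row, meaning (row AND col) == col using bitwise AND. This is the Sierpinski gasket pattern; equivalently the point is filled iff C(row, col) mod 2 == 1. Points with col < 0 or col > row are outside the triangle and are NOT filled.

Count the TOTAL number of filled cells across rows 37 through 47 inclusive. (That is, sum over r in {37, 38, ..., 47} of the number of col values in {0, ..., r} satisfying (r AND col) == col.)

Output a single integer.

Answer: 140

Derivation:
r37=100101 pc3: +8 =8
r38=100110 pc3: +8 =16
r39=100111 pc4: +16 =32
r40=101000 pc2: +4 =36
r41=101001 pc3: +8 =44
r42=101010 pc3: +8 =52
r43=101011 pc4: +16 =68
r44=101100 pc3: +8 =76
r45=101101 pc4: +16 =92
r46=101110 pc4: +16 =108
r47=101111 pc5: +32 =140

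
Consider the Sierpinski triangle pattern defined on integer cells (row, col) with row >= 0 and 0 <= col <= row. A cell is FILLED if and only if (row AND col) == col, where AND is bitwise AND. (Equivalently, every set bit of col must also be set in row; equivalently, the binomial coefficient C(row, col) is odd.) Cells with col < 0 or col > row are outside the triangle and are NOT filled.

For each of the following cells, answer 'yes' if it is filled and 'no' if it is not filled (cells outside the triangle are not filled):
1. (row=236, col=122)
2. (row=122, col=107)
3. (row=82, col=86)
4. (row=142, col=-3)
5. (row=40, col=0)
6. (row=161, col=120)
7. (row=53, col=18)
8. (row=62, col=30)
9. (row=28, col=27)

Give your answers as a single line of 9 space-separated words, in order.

(236,122): row=0b11101100, col=0b1111010, row AND col = 0b1101000 = 104; 104 != 122 -> empty
(122,107): row=0b1111010, col=0b1101011, row AND col = 0b1101010 = 106; 106 != 107 -> empty
(82,86): col outside [0, 82] -> not filled
(142,-3): col outside [0, 142] -> not filled
(40,0): row=0b101000, col=0b0, row AND col = 0b0 = 0; 0 == 0 -> filled
(161,120): row=0b10100001, col=0b1111000, row AND col = 0b100000 = 32; 32 != 120 -> empty
(53,18): row=0b110101, col=0b10010, row AND col = 0b10000 = 16; 16 != 18 -> empty
(62,30): row=0b111110, col=0b11110, row AND col = 0b11110 = 30; 30 == 30 -> filled
(28,27): row=0b11100, col=0b11011, row AND col = 0b11000 = 24; 24 != 27 -> empty

Answer: no no no no yes no no yes no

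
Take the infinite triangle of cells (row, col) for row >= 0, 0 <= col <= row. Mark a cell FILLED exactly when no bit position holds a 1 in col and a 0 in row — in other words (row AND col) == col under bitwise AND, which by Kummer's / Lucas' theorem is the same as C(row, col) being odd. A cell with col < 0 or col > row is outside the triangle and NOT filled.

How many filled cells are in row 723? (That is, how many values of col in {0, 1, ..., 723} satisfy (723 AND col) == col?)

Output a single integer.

723 in binary = 1011010011
popcount(723) = number of 1-bits in 1011010011 = 6
A col c satisfies (723 AND c) == c iff every set bit of c is also set in 723; each of the 6 set bits of 723 can independently be on or off in c.
count = 2^6 = 64

Answer: 64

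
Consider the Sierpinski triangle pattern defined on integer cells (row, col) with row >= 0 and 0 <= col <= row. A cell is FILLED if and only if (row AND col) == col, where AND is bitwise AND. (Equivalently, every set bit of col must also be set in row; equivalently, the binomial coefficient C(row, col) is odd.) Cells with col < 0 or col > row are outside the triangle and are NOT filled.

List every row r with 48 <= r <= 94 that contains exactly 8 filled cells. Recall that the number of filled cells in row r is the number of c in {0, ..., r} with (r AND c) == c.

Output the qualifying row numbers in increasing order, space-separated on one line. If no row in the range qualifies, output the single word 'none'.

Answer: 49 50 52 56 67 69 70 73 74 76 81 82 84 88

Derivation:
Row r has 2^popcount(r) filled cells, so we need popcount(r) = log2(8) = 3.
Scan r = 48..94 and keep those with exactly 3 one-bits:
r=48=110000 popcount=2 -> skip
r=49=110001 popcount=3 -> KEEP
r=50=110010 popcount=3 -> KEEP
r=51=110011 popcount=4 -> skip
r=52=110100 popcount=3 -> KEEP
r=53=110101 popcount=4 -> skip
r=54=110110 popcount=4 -> skip
r=55=110111 popcount=5 -> skip
r=56=111000 popcount=3 -> KEEP
r=57=111001 popcount=4 -> skip
r=58=111010 popcount=4 -> skip
r=59=111011 popcount=5 -> skip
r=60=111100 popcount=4 -> skip
r=61=111101 popcount=5 -> skip
r=62=111110 popcount=5 -> skip
r=63=111111 popcount=6 -> skip
r=64=1000000 popcount=1 -> skip
r=65=1000001 popcount=2 -> skip
r=66=1000010 popcount=2 -> skip
r=67=1000011 popcount=3 -> KEEP
r=68=1000100 popcount=2 -> skip
r=69=1000101 popcount=3 -> KEEP
r=70=1000110 popcount=3 -> KEEP
r=71=1000111 popcount=4 -> skip
r=72=1001000 popcount=2 -> skip
r=73=1001001 popcount=3 -> KEEP
r=74=1001010 popcount=3 -> KEEP
r=75=1001011 popcount=4 -> skip
r=76=1001100 popcount=3 -> KEEP
r=77=1001101 popcount=4 -> skip
r=78=1001110 popcount=4 -> skip
r=79=1001111 popcount=5 -> skip
r=80=1010000 popcount=2 -> skip
r=81=1010001 popcount=3 -> KEEP
r=82=1010010 popcount=3 -> KEEP
r=83=1010011 popcount=4 -> skip
r=84=1010100 popcount=3 -> KEEP
r=85=1010101 popcount=4 -> skip
r=86=1010110 popcount=4 -> skip
r=87=1010111 popcount=5 -> skip
r=88=1011000 popcount=3 -> KEEP
r=89=1011001 popcount=4 -> skip
r=90=1011010 popcount=4 -> skip
r=91=1011011 popcount=5 -> skip
r=92=1011100 popcount=4 -> skip
r=93=1011101 popcount=5 -> skip
r=94=1011110 popcount=5 -> skip
Kept rows: 49 50 52 56 67 69 70 73 74 76 81 82 84 88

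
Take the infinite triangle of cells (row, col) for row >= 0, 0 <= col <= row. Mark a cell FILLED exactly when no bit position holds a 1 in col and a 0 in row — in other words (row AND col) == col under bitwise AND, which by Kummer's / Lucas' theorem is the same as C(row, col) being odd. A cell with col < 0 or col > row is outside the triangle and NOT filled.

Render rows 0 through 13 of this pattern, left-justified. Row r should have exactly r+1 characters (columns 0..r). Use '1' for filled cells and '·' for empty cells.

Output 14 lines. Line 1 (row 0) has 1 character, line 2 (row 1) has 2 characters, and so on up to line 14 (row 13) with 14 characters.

Answer: 1
11
1·1
1111
1···1
11··11
1·1·1·1
11111111
1·······1
11······11
1·1·····1·1
1111····1111
1···1···1···1
11··11··11··11

Derivation:
r0=0: 1
r1=1: 11
r2=10: 1·1
r3=11: 1111
r4=100: 1···1
r5=101: 11··11
r6=110: 1·1·1·1
r7=111: 11111111
r8=1000: 1·······1
r9=1001: 11······11
r10=1010: 1·1·····1·1
r11=1011: 1111····1111
r12=1100: 1···1···1···1
r13=1101: 11··11··11··11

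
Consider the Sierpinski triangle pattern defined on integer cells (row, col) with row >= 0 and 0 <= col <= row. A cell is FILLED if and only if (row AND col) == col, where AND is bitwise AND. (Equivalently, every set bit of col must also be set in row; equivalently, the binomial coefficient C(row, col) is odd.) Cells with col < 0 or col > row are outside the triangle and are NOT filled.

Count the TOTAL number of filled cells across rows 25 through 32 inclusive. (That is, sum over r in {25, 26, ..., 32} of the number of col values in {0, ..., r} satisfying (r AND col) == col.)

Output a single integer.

Answer: 106

Derivation:
r25=11001 pc3: +8 =8
r26=11010 pc3: +8 =16
r27=11011 pc4: +16 =32
r28=11100 pc3: +8 =40
r29=11101 pc4: +16 =56
r30=11110 pc4: +16 =72
r31=11111 pc5: +32 =104
r32=100000 pc1: +2 =106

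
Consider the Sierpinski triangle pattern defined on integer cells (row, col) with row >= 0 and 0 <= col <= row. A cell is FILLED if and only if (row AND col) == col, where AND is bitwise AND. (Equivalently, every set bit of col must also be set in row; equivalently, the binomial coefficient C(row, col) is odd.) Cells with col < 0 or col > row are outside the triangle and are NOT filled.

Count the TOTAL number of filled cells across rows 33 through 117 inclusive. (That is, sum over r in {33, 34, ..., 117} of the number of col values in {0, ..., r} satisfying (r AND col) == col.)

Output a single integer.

r33=100001 pc2: +4 =4
r34=100010 pc2: +4 =8
r35=100011 pc3: +8 =16
r36=100100 pc2: +4 =20
r37=100101 pc3: +8 =28
r38=100110 pc3: +8 =36
r39=100111 pc4: +16 =52
r40=101000 pc2: +4 =56
r41=101001 pc3: +8 =64
r42=101010 pc3: +8 =72
r43=101011 pc4: +16 =88
r44=101100 pc3: +8 =96
r45=101101 pc4: +16 =112
r46=101110 pc4: +16 =128
r47=101111 pc5: +32 =160
r48=110000 pc2: +4 =164
r49=110001 pc3: +8 =172
r50=110010 pc3: +8 =180
r51=110011 pc4: +16 =196
r52=110100 pc3: +8 =204
r53=110101 pc4: +16 =220
r54=110110 pc4: +16 =236
r55=110111 pc5: +32 =268
r56=111000 pc3: +8 =276
r57=111001 pc4: +16 =292
r58=111010 pc4: +16 =308
r59=111011 pc5: +32 =340
r60=111100 pc4: +16 =356
r61=111101 pc5: +32 =388
r62=111110 pc5: +32 =420
r63=111111 pc6: +64 =484
r64=1000000 pc1: +2 =486
r65=1000001 pc2: +4 =490
r66=1000010 pc2: +4 =494
r67=1000011 pc3: +8 =502
r68=1000100 pc2: +4 =506
r69=1000101 pc3: +8 =514
r70=1000110 pc3: +8 =522
r71=1000111 pc4: +16 =538
r72=1001000 pc2: +4 =542
r73=1001001 pc3: +8 =550
r74=1001010 pc3: +8 =558
r75=1001011 pc4: +16 =574
r76=1001100 pc3: +8 =582
r77=1001101 pc4: +16 =598
r78=1001110 pc4: +16 =614
r79=1001111 pc5: +32 =646
r80=1010000 pc2: +4 =650
r81=1010001 pc3: +8 =658
r82=1010010 pc3: +8 =666
r83=1010011 pc4: +16 =682
r84=1010100 pc3: +8 =690
r85=1010101 pc4: +16 =706
r86=1010110 pc4: +16 =722
r87=1010111 pc5: +32 =754
r88=1011000 pc3: +8 =762
r89=1011001 pc4: +16 =778
r90=1011010 pc4: +16 =794
r91=1011011 pc5: +32 =826
r92=1011100 pc4: +16 =842
r93=1011101 pc5: +32 =874
r94=1011110 pc5: +32 =906
r95=1011111 pc6: +64 =970
r96=1100000 pc2: +4 =974
r97=1100001 pc3: +8 =982
r98=1100010 pc3: +8 =990
r99=1100011 pc4: +16 =1006
r100=1100100 pc3: +8 =1014
r101=1100101 pc4: +16 =1030
r102=1100110 pc4: +16 =1046
r103=1100111 pc5: +32 =1078
r104=1101000 pc3: +8 =1086
r105=1101001 pc4: +16 =1102
r106=1101010 pc4: +16 =1118
r107=1101011 pc5: +32 =1150
r108=1101100 pc4: +16 =1166
r109=1101101 pc5: +32 =1198
r110=1101110 pc5: +32 =1230
r111=1101111 pc6: +64 =1294
r112=1110000 pc3: +8 =1302
r113=1110001 pc4: +16 =1318
r114=1110010 pc4: +16 =1334
r115=1110011 pc5: +32 =1366
r116=1110100 pc4: +16 =1382
r117=1110101 pc5: +32 =1414

Answer: 1414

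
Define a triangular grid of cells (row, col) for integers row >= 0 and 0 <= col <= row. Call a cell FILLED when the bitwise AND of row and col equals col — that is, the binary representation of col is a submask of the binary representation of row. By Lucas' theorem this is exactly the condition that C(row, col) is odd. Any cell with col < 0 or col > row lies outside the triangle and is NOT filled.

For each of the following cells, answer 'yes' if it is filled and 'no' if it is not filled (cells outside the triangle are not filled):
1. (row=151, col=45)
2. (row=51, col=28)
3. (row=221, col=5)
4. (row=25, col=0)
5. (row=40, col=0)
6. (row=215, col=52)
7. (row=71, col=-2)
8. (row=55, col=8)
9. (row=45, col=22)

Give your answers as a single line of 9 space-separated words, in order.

(151,45): row=0b10010111, col=0b101101, row AND col = 0b101 = 5; 5 != 45 -> empty
(51,28): row=0b110011, col=0b11100, row AND col = 0b10000 = 16; 16 != 28 -> empty
(221,5): row=0b11011101, col=0b101, row AND col = 0b101 = 5; 5 == 5 -> filled
(25,0): row=0b11001, col=0b0, row AND col = 0b0 = 0; 0 == 0 -> filled
(40,0): row=0b101000, col=0b0, row AND col = 0b0 = 0; 0 == 0 -> filled
(215,52): row=0b11010111, col=0b110100, row AND col = 0b10100 = 20; 20 != 52 -> empty
(71,-2): col outside [0, 71] -> not filled
(55,8): row=0b110111, col=0b1000, row AND col = 0b0 = 0; 0 != 8 -> empty
(45,22): row=0b101101, col=0b10110, row AND col = 0b100 = 4; 4 != 22 -> empty

Answer: no no yes yes yes no no no no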